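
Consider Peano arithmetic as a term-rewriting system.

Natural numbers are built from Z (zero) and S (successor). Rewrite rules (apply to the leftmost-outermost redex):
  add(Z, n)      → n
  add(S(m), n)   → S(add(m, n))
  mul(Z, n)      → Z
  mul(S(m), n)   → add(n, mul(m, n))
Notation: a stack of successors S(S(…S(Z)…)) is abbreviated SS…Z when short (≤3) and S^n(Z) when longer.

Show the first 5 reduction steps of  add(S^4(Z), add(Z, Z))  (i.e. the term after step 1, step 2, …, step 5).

Answer: after 5 steps: S(S(S(S(add(Z, Z)))))

Derivation:
  start: add(S^4(Z), add(Z, Z))
  step 1: S(add(SSSZ, add(Z, Z)))
  step 2: S(S(add(SSZ, add(Z, Z))))
  step 3: S(S(S(add(SZ, add(Z, Z)))))
  step 4: S(S(S(S(add(Z, add(Z, Z))))))
  step 5: S(S(S(S(add(Z, Z)))))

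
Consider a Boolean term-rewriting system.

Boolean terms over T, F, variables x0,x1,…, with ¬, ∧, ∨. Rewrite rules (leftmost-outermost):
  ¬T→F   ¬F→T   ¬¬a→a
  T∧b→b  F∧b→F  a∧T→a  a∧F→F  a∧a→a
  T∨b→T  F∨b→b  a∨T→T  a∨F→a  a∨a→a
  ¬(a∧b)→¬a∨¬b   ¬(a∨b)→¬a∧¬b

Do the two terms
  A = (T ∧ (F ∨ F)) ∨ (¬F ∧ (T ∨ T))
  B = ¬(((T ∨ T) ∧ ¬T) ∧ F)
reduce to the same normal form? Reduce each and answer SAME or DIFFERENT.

Term A:
  start: (T ∧ (F ∨ F)) ∨ (¬F ∧ (T ∨ T))
  [1] (F ∨ F) ∨ (¬F ∧ (T ∨ T))
  [2] F ∨ (¬F ∧ (T ∨ T))
  [3] ¬F ∧ (T ∨ T)
  [4] T ∧ (T ∨ T)
  [5] T ∨ T
  [6] T

Term B:
  start: ¬(((T ∨ T) ∧ ¬T) ∧ F)
  [1] ¬((T ∨ T) ∧ ¬T) ∨ ¬F
  [2] (¬(T ∨ T) ∨ ¬¬T) ∨ ¬F
  [3] ((¬T ∧ ¬T) ∨ ¬¬T) ∨ ¬F
  [4] (¬T ∨ ¬¬T) ∨ ¬F
  [5] (F ∨ ¬¬T) ∨ ¬F
  [6] ¬¬T ∨ ¬F
  [7] T ∨ ¬F
  [8] T

Answer: SAME — A ⇓ T, B ⇓ T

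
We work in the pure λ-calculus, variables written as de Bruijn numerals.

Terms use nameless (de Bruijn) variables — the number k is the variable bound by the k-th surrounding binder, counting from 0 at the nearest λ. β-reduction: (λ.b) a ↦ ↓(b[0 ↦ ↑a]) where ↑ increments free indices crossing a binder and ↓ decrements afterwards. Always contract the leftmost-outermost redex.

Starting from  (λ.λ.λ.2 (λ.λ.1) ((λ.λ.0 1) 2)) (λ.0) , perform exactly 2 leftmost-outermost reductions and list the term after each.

Answer: after 2 steps: λ.λ.(λ.λ.1) ((λ.λ.0 1) (λ.0))

Reduction:
  start: (λ.λ.λ.2 (λ.λ.1) ((λ.λ.0 1) 2)) (λ.0)
  [1] λ.λ.(λ.0) (λ.λ.1) ((λ.λ.0 1) (λ.0))
  [2] λ.λ.(λ.λ.1) ((λ.λ.0 1) (λ.0))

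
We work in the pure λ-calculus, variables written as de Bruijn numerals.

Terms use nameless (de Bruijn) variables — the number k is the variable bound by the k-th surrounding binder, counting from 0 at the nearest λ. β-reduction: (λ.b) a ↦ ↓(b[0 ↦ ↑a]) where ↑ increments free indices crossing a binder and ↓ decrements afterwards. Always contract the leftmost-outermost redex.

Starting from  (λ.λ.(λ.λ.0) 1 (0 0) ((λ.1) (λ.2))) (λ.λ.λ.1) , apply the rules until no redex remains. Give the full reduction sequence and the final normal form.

  start: (λ.λ.(λ.λ.0) 1 (0 0) ((λ.1) (λ.2))) (λ.λ.λ.1)
  →1  λ.(λ.λ.0) (λ.λ.λ.1) (0 0) ((λ.1) (λ.λ.λ.λ.1))
  →2  λ.(λ.0) (0 0) ((λ.1) (λ.λ.λ.λ.1))
  →3  λ.0 0 ((λ.1) (λ.λ.λ.λ.1))
  →4  λ.0 0 0

Answer: normal form = λ.0 0 0  (in 4 steps)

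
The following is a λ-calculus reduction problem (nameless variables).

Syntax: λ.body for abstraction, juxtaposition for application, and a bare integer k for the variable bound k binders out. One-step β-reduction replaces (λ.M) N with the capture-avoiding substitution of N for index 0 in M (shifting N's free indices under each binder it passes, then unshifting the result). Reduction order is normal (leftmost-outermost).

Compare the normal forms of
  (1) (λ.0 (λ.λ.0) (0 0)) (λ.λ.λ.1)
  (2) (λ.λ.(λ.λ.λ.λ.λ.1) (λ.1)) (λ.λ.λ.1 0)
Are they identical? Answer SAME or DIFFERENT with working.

Answer: DIFFERENT — A ⇓ λ.λ.λ.1, B ⇓ λ.λ.λ.λ.λ.1

Derivation:
Term A:
  start: (λ.0 (λ.λ.0) (0 0)) (λ.λ.λ.1)
  →1  (λ.λ.λ.1) (λ.λ.0) ((λ.λ.λ.1) (λ.λ.λ.1))
  →2  (λ.λ.1) ((λ.λ.λ.1) (λ.λ.λ.1))
  →3  λ.(λ.λ.λ.1) (λ.λ.λ.1)
  →4  λ.λ.λ.1

Term B:
  start: (λ.λ.(λ.λ.λ.λ.λ.1) (λ.1)) (λ.λ.λ.1 0)
  →1  λ.(λ.λ.λ.λ.λ.1) (λ.1)
  →2  λ.λ.λ.λ.λ.1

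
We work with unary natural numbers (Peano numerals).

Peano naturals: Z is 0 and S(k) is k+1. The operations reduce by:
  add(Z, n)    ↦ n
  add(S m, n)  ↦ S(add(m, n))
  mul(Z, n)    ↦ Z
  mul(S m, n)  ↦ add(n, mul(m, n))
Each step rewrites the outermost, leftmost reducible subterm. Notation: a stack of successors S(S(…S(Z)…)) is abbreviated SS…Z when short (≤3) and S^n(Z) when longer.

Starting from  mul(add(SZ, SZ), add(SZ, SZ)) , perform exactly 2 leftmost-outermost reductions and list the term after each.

  start: mul(add(SZ, SZ), add(SZ, SZ))
  step 1: mul(S(add(Z, SZ)), add(SZ, SZ))
  step 2: add(add(SZ, SZ), mul(add(Z, SZ), add(SZ, SZ)))

Answer: after 2 steps: add(add(SZ, SZ), mul(add(Z, SZ), add(SZ, SZ)))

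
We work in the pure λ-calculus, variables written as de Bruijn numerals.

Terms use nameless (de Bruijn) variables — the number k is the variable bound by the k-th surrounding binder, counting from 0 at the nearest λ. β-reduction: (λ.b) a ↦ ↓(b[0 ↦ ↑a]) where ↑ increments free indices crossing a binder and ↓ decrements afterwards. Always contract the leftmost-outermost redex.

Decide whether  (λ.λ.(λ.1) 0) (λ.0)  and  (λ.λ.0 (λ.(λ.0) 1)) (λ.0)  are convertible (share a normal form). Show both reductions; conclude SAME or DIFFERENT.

Answer: DIFFERENT — A ⇓ λ.0, B ⇓ λ.0 (λ.1)

Reduction:
Term A:
  start: (λ.λ.(λ.1) 0) (λ.0)
  [1] λ.(λ.1) 0
  [2] λ.0

Term B:
  start: (λ.λ.0 (λ.(λ.0) 1)) (λ.0)
  [1] λ.0 (λ.(λ.0) 1)
  [2] λ.0 (λ.1)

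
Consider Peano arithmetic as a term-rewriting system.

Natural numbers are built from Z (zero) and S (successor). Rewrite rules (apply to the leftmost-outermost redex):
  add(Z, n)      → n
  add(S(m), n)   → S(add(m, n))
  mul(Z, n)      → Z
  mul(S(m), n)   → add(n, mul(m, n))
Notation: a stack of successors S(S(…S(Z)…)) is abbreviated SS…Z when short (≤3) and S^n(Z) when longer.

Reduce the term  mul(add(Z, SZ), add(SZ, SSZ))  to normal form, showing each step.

Answer: normal form = SSSZ  (in 9 steps)

Reduction:
  start: mul(add(Z, SZ), add(SZ, SSZ))
  step 1: mul(SZ, add(SZ, SSZ))
  step 2: add(add(SZ, SSZ), mul(Z, add(SZ, SSZ)))
  step 3: add(S(add(Z, SSZ)), mul(Z, add(SZ, SSZ)))
  step 4: S(add(add(Z, SSZ), mul(Z, add(SZ, SSZ))))
  step 5: S(add(SSZ, mul(Z, add(SZ, SSZ))))
  step 6: S(S(add(SZ, mul(Z, add(SZ, SSZ)))))
  step 7: S(S(S(add(Z, mul(Z, add(SZ, SSZ))))))
  step 8: S(S(S(mul(Z, add(SZ, SSZ)))))
  step 9: SSSZ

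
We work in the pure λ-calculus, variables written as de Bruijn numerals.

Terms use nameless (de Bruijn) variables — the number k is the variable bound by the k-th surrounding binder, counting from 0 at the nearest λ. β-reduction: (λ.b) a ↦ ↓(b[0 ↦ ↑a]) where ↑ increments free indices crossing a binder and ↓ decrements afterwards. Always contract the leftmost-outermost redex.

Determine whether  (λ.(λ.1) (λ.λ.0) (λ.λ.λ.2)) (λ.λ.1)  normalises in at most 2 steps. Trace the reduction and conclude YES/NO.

  start: (λ.(λ.1) (λ.λ.0) (λ.λ.λ.2)) (λ.λ.1)
  step 1: (λ.λ.λ.1) (λ.λ.0) (λ.λ.λ.2)
  step 2: (λ.λ.1) (λ.λ.λ.2)

Answer: NO — after 2 steps the term is (λ.λ.1) (λ.λ.λ.2), not yet normal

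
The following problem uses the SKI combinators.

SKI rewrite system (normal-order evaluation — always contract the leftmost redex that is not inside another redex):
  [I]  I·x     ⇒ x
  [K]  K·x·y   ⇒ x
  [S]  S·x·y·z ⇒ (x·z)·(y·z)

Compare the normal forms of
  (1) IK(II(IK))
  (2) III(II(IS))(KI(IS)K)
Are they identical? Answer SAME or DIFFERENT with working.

Answer: DIFFERENT — A ⇓ KK, B ⇓ SK

Working:
Term A:
  start: IK(II(IK))
  →1  K(II(IK))
  →2  K(I(IK))
  →3  K(IK)
  →4  KK

Term B:
  start: III(II(IS))(KI(IS)K)
  →1  II(II(IS))(KI(IS)K)
  →2  I(II(IS))(KI(IS)K)
  →3  II(IS)(KI(IS)K)
  →4  I(IS)(KI(IS)K)
  →5  IS(KI(IS)K)
  →6  S(KI(IS)K)
  →7  S(IK)
  →8  SK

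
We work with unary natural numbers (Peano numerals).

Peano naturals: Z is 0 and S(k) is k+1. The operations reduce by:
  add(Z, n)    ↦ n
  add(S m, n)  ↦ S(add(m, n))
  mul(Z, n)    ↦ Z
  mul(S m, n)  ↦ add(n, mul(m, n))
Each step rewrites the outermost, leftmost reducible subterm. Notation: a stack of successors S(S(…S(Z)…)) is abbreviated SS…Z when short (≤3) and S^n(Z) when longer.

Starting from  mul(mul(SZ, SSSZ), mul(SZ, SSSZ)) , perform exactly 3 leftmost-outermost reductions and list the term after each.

  start: mul(mul(SZ, SSSZ), mul(SZ, SSSZ))
  →1  mul(add(SSSZ, mul(Z, SSSZ)), mul(SZ, SSSZ))
  →2  mul(S(add(SSZ, mul(Z, SSSZ))), mul(SZ, SSSZ))
  →3  add(mul(SZ, SSSZ), mul(add(SSZ, mul(Z, SSSZ)), mul(SZ, SSSZ)))

Answer: after 3 steps: add(mul(SZ, SSSZ), mul(add(SSZ, mul(Z, SSSZ)), mul(SZ, SSSZ)))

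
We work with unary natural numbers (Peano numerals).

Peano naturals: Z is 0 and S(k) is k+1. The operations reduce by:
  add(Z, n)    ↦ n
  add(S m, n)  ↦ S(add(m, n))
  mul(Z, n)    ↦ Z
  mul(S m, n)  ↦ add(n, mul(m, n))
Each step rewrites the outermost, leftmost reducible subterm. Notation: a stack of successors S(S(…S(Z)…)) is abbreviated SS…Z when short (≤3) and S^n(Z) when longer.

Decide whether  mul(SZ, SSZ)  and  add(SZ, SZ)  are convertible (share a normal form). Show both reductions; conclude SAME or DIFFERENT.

Term A:
  start: mul(SZ, SSZ)
  [1] add(SSZ, mul(Z, SSZ))
  [2] S(add(SZ, mul(Z, SSZ)))
  [3] S(S(add(Z, mul(Z, SSZ))))
  [4] S(S(mul(Z, SSZ)))
  [5] SSZ

Term B:
  start: add(SZ, SZ)
  [1] S(add(Z, SZ))
  [2] SSZ

Answer: SAME — A ⇓ SSZ, B ⇓ SSZ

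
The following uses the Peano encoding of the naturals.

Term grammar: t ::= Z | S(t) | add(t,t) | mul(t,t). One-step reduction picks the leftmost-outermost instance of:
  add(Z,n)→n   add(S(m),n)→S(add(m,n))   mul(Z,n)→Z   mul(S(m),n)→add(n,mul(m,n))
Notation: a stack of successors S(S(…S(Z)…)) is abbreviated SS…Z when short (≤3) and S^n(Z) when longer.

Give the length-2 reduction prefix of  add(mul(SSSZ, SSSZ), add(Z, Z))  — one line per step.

Answer: after 2 steps: add(S(add(SSZ, mul(SSZ, SSSZ))), add(Z, Z))

Reduction:
  start: add(mul(SSSZ, SSSZ), add(Z, Z))
  →1  add(add(SSSZ, mul(SSZ, SSSZ)), add(Z, Z))
  →2  add(S(add(SSZ, mul(SSZ, SSSZ))), add(Z, Z))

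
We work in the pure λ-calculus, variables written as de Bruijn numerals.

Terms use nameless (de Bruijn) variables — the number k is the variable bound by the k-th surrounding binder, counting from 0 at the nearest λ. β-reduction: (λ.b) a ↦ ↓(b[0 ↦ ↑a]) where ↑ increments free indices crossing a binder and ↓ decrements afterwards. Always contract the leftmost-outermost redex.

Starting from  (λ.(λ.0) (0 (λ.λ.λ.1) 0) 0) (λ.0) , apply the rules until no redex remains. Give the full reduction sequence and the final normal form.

Answer: normal form = λ.λ.0  (in 5 steps)

Reduction:
  start: (λ.(λ.0) (0 (λ.λ.λ.1) 0) 0) (λ.0)
  [1] (λ.0) ((λ.0) (λ.λ.λ.1) (λ.0)) (λ.0)
  [2] (λ.0) (λ.λ.λ.1) (λ.0) (λ.0)
  [3] (λ.λ.λ.1) (λ.0) (λ.0)
  [4] (λ.λ.1) (λ.0)
  [5] λ.λ.0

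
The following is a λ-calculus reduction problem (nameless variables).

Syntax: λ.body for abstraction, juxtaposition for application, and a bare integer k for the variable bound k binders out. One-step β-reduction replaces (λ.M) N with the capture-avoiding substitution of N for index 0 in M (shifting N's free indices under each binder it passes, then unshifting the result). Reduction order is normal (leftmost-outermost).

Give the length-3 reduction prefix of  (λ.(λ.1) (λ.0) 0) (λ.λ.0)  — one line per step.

  start: (λ.(λ.1) (λ.0) 0) (λ.λ.0)
  step 1: (λ.λ.λ.0) (λ.0) (λ.λ.0)
  step 2: (λ.λ.0) (λ.λ.0)
  step 3: λ.0

Answer: after 3 steps: λ.0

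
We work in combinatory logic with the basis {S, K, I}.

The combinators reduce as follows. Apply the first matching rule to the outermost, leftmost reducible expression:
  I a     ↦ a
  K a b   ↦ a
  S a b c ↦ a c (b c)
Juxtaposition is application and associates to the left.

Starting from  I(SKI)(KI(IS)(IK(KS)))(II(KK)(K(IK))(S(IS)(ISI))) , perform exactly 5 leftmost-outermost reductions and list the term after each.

  start: I(SKI)(KI(IS)(IK(KS)))(II(KK)(K(IK))(S(IS)(ISI)))
  [1] SKI(KI(IS)(IK(KS)))(II(KK)(K(IK))(S(IS)(ISI)))
  [2] K(KI(IS)(IK(KS)))(I(KI(IS)(IK(KS))))(II(KK)(K(IK))(S(IS)(ISI)))
  [3] KI(IS)(IK(KS))(II(KK)(K(IK))(S(IS)(ISI)))
  [4] I(IK(KS))(II(KK)(K(IK))(S(IS)(ISI)))
  [5] IK(KS)(II(KK)(K(IK))(S(IS)(ISI)))

Answer: after 5 steps: IK(KS)(II(KK)(K(IK))(S(IS)(ISI)))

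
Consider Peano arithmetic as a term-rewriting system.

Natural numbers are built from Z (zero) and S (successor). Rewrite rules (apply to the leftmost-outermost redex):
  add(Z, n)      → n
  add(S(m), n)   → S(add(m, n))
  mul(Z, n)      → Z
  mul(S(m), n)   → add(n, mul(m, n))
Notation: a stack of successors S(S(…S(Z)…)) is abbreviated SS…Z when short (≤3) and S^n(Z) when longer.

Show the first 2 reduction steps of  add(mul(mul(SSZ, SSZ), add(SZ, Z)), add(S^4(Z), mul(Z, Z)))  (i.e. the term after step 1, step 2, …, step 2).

  start: add(mul(mul(SSZ, SSZ), add(SZ, Z)), add(S^4(Z), mul(Z, Z)))
  step 1: add(mul(add(SSZ, mul(SZ, SSZ)), add(SZ, Z)), add(S^4(Z), mul(Z, Z)))
  step 2: add(mul(S(add(SZ, mul(SZ, SSZ))), add(SZ, Z)), add(S^4(Z), mul(Z, Z)))

Answer: after 2 steps: add(mul(S(add(SZ, mul(SZ, SSZ))), add(SZ, Z)), add(S^4(Z), mul(Z, Z)))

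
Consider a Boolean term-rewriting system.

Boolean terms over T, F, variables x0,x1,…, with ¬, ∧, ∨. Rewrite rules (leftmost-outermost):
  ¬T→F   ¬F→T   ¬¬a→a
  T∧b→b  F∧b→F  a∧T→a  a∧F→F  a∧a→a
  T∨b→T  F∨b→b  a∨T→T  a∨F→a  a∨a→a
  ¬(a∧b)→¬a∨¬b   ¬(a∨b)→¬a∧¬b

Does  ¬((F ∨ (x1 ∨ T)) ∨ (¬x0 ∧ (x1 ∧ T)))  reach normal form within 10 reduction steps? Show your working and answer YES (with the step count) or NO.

  start: ¬((F ∨ (x1 ∨ T)) ∨ (¬x0 ∧ (x1 ∧ T)))
  step 1: ¬(F ∨ (x1 ∨ T)) ∧ ¬(¬x0 ∧ (x1 ∧ T))
  step 2: (¬F ∧ ¬(x1 ∨ T)) ∧ ¬(¬x0 ∧ (x1 ∧ T))
  step 3: (T ∧ ¬(x1 ∨ T)) ∧ ¬(¬x0 ∧ (x1 ∧ T))
  step 4: ¬(x1 ∨ T) ∧ ¬(¬x0 ∧ (x1 ∧ T))
  step 5: (¬x1 ∧ ¬T) ∧ ¬(¬x0 ∧ (x1 ∧ T))
  step 6: (¬x1 ∧ F) ∧ ¬(¬x0 ∧ (x1 ∧ T))
  step 7: F ∧ ¬(¬x0 ∧ (x1 ∧ T))
  step 8: F

Answer: YES — reaches normal form F in 8 ≤ 10 steps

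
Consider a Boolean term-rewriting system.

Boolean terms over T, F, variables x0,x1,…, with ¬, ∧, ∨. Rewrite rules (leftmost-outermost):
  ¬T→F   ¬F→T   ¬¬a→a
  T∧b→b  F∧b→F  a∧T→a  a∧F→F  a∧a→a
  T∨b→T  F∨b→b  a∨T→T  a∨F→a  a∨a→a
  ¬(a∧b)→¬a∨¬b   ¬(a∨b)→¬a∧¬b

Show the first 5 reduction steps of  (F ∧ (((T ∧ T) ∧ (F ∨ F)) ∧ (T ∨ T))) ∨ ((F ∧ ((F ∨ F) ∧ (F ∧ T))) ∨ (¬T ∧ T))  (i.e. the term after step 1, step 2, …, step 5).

Answer: after 5 steps: ¬T

Working:
  start: (F ∧ (((T ∧ T) ∧ (F ∨ F)) ∧ (T ∨ T))) ∨ ((F ∧ ((F ∨ F) ∧ (F ∧ T))) ∨ (¬T ∧ T))
  step 1: F ∨ ((F ∧ ((F ∨ F) ∧ (F ∧ T))) ∨ (¬T ∧ T))
  step 2: (F ∧ ((F ∨ F) ∧ (F ∧ T))) ∨ (¬T ∧ T)
  step 3: F ∨ (¬T ∧ T)
  step 4: ¬T ∧ T
  step 5: ¬T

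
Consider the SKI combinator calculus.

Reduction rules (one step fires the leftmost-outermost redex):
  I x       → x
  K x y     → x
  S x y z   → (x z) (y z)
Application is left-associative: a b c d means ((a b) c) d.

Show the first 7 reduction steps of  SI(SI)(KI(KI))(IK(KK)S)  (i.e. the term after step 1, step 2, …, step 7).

  start: SI(SI)(KI(KI))(IK(KK)S)
  →1  I(KI(KI))(SI(KI(KI)))(IK(KK)S)
  →2  KI(KI)(SI(KI(KI)))(IK(KK)S)
  →3  I(SI(KI(KI)))(IK(KK)S)
  →4  SI(KI(KI))(IK(KK)S)
  →5  I(IK(KK)S)(KI(KI)(IK(KK)S))
  →6  IK(KK)S(KI(KI)(IK(KK)S))
  →7  K(KK)S(KI(KI)(IK(KK)S))

Answer: after 7 steps: K(KK)S(KI(KI)(IK(KK)S))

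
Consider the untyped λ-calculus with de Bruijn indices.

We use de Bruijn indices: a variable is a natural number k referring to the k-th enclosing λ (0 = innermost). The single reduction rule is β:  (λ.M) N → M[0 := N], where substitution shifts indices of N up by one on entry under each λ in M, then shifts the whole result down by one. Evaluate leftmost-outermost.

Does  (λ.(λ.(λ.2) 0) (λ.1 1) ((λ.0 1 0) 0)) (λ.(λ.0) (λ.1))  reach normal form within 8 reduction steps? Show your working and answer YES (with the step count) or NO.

  start: (λ.(λ.(λ.2) 0) (λ.1 1) ((λ.0 1 0) 0)) (λ.(λ.0) (λ.1))
  step 1: (λ.(λ.λ.(λ.0) (λ.1)) 0) (λ.(λ.(λ.0) (λ.1)) (λ.(λ.0) (λ.1))) ((λ.0 (λ.(λ.0) (λ.1)) 0) (λ.(λ.0) (λ.1)))
  step 2: (λ.λ.(λ.0) (λ.1)) (λ.(λ.(λ.0) (λ.1)) (λ.(λ.0) (λ.1))) ((λ.0 (λ.(λ.0) (λ.1)) 0) (λ.(λ.0) (λ.1)))
  step 3: (λ.(λ.0) (λ.1)) ((λ.0 (λ.(λ.0) (λ.1)) 0) (λ.(λ.0) (λ.1)))
  step 4: (λ.0) (λ.(λ.0 (λ.(λ.0) (λ.1)) 0) (λ.(λ.0) (λ.1)))
  step 5: λ.(λ.0 (λ.(λ.0) (λ.1)) 0) (λ.(λ.0) (λ.1))
  step 6: λ.(λ.(λ.0) (λ.1)) (λ.(λ.0) (λ.1)) (λ.(λ.0) (λ.1))
  step 7: λ.(λ.0) (λ.λ.(λ.0) (λ.1)) (λ.(λ.0) (λ.1))
  step 8: λ.(λ.λ.(λ.0) (λ.1)) (λ.(λ.0) (λ.1))

Answer: NO — after 8 steps the term is λ.(λ.λ.(λ.0) (λ.1)) (λ.(λ.0) (λ.1)), not yet normal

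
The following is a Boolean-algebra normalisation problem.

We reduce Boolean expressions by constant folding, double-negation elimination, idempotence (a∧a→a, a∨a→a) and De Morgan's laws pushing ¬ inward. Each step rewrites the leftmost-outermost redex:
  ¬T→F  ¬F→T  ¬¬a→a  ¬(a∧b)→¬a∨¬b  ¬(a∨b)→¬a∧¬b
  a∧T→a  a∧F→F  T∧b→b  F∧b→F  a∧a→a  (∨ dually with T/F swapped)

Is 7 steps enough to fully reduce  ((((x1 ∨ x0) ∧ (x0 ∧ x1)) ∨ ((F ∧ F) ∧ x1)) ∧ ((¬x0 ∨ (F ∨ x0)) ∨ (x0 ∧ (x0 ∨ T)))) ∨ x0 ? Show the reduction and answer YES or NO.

Answer: YES — reaches normal form (((x1 ∨ x0) ∧ (x0 ∧ x1)) ∧ ((¬x0 ∨ x0) ∨ x0)) ∨ x0 in 6 ≤ 7 steps

Reduction:
  start: ((((x1 ∨ x0) ∧ (x0 ∧ x1)) ∨ ((F ∧ F) ∧ x1)) ∧ ((¬x0 ∨ (F ∨ x0)) ∨ (x0 ∧ (x0 ∨ T)))) ∨ x0
  →1  ((((x1 ∨ x0) ∧ (x0 ∧ x1)) ∨ (F ∧ x1)) ∧ ((¬x0 ∨ (F ∨ x0)) ∨ (x0 ∧ (x0 ∨ T)))) ∨ x0
  →2  ((((x1 ∨ x0) ∧ (x0 ∧ x1)) ∨ F) ∧ ((¬x0 ∨ (F ∨ x0)) ∨ (x0 ∧ (x0 ∨ T)))) ∨ x0
  →3  (((x1 ∨ x0) ∧ (x0 ∧ x1)) ∧ ((¬x0 ∨ (F ∨ x0)) ∨ (x0 ∧ (x0 ∨ T)))) ∨ x0
  →4  (((x1 ∨ x0) ∧ (x0 ∧ x1)) ∧ ((¬x0 ∨ x0) ∨ (x0 ∧ (x0 ∨ T)))) ∨ x0
  →5  (((x1 ∨ x0) ∧ (x0 ∧ x1)) ∧ ((¬x0 ∨ x0) ∨ (x0 ∧ T))) ∨ x0
  →6  (((x1 ∨ x0) ∧ (x0 ∧ x1)) ∧ ((¬x0 ∨ x0) ∨ x0)) ∨ x0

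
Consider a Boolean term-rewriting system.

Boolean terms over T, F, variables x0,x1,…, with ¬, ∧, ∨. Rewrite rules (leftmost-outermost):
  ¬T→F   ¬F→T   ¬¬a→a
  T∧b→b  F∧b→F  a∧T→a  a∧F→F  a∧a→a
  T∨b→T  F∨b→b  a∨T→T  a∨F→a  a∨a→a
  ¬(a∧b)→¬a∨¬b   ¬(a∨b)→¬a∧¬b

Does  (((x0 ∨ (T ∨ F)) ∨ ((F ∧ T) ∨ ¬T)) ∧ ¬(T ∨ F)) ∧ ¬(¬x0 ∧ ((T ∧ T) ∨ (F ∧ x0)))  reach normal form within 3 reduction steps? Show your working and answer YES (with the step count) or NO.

  start: (((x0 ∨ (T ∨ F)) ∨ ((F ∧ T) ∨ ¬T)) ∧ ¬(T ∨ F)) ∧ ¬(¬x0 ∧ ((T ∧ T) ∨ (F ∧ x0)))
  step 1: (((x0 ∨ T) ∨ ((F ∧ T) ∨ ¬T)) ∧ ¬(T ∨ F)) ∧ ¬(¬x0 ∧ ((T ∧ T) ∨ (F ∧ x0)))
  step 2: ((T ∨ ((F ∧ T) ∨ ¬T)) ∧ ¬(T ∨ F)) ∧ ¬(¬x0 ∧ ((T ∧ T) ∨ (F ∧ x0)))
  step 3: (T ∧ ¬(T ∨ F)) ∧ ¬(¬x0 ∧ ((T ∧ T) ∨ (F ∧ x0)))

Answer: NO — after 3 steps the term is (T ∧ ¬(T ∨ F)) ∧ ¬(¬x0 ∧ ((T ∧ T) ∨ (F ∧ x0))), not yet normal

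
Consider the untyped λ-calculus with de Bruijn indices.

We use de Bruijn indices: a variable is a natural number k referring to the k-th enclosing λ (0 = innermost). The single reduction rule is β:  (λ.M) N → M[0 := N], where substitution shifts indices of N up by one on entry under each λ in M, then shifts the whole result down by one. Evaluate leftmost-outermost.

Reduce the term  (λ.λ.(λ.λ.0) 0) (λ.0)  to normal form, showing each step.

  start: (λ.λ.(λ.λ.0) 0) (λ.0)
  [1] λ.(λ.λ.0) 0
  [2] λ.λ.0

Answer: normal form = λ.λ.0  (in 2 steps)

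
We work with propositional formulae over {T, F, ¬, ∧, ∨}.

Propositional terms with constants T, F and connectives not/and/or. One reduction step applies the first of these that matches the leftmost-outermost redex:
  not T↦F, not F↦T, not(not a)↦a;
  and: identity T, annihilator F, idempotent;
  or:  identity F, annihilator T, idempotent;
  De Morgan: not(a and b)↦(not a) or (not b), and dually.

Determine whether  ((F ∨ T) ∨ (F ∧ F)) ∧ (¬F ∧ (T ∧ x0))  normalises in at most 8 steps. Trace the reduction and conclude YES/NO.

Answer: YES — reaches normal form x0 in 6 ≤ 8 steps

Working:
  start: ((F ∨ T) ∨ (F ∧ F)) ∧ (¬F ∧ (T ∧ x0))
  →1  (T ∨ (F ∧ F)) ∧ (¬F ∧ (T ∧ x0))
  →2  T ∧ (¬F ∧ (T ∧ x0))
  →3  ¬F ∧ (T ∧ x0)
  →4  T ∧ (T ∧ x0)
  →5  T ∧ x0
  →6  x0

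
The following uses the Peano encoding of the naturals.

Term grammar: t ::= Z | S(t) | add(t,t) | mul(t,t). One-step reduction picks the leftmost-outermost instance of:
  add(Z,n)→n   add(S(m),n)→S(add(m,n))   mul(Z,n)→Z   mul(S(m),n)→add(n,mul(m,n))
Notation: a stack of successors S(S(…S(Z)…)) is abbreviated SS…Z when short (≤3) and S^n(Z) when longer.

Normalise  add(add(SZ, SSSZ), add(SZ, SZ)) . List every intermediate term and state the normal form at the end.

Answer: normal form = S^6(Z)  (in 9 steps)

Working:
  start: add(add(SZ, SSSZ), add(SZ, SZ))
  →1  add(S(add(Z, SSSZ)), add(SZ, SZ))
  →2  S(add(add(Z, SSSZ), add(SZ, SZ)))
  →3  S(add(SSSZ, add(SZ, SZ)))
  →4  S(S(add(SSZ, add(SZ, SZ))))
  →5  S(S(S(add(SZ, add(SZ, SZ)))))
  →6  S(S(S(S(add(Z, add(SZ, SZ))))))
  →7  S(S(S(S(add(SZ, SZ)))))
  →8  S(S(S(S(S(add(Z, SZ))))))
  →9  S^6(Z)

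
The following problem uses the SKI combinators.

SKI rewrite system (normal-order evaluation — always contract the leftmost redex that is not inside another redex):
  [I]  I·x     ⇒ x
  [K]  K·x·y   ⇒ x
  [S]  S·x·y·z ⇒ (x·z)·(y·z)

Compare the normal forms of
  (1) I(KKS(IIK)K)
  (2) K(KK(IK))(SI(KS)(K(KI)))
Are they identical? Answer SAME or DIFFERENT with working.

Term A:
  start: I(KKS(IIK)K)
  step 1: KKS(IIK)K
  step 2: K(IIK)K
  step 3: IIK
  step 4: IK
  step 5: K

Term B:
  start: K(KK(IK))(SI(KS)(K(KI)))
  step 1: KK(IK)
  step 2: K

Answer: SAME — A ⇓ K, B ⇓ K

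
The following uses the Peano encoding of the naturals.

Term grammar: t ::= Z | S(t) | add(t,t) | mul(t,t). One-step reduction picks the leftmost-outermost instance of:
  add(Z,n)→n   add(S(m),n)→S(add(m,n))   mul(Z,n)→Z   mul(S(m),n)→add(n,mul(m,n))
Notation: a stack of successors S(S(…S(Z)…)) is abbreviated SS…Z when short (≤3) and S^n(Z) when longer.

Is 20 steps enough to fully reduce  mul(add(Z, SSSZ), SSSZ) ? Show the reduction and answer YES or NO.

  start: mul(add(Z, SSSZ), SSSZ)
  [1] mul(SSSZ, SSSZ)
  [2] add(SSSZ, mul(SSZ, SSSZ))
  [3] S(add(SSZ, mul(SSZ, SSSZ)))
  [4] S(S(add(SZ, mul(SSZ, SSSZ))))
  [5] S(S(S(add(Z, mul(SSZ, SSSZ)))))
  [6] S(S(S(mul(SSZ, SSSZ))))
  [7] S(S(S(add(SSSZ, mul(SZ, SSSZ)))))
  [8] S(S(S(S(add(SSZ, mul(SZ, SSSZ))))))
  [9] S(S(S(S(S(add(SZ, mul(SZ, SSSZ)))))))
  [10] S(S(S(S(S(S(add(Z, mul(SZ, SSSZ))))))))
  [11] S(S(S(S(S(S(mul(SZ, SSSZ)))))))
  [12] S(S(S(S(S(S(add(SSSZ, mul(Z, SSSZ))))))))
  [13] S(S(S(S(S(S(S(add(SSZ, mul(Z, SSSZ)))))))))
  [14] S(S(S(S(S(S(S(S(add(SZ, mul(Z, SSSZ))))))))))
  [15] S(S(S(S(S(S(S(S(S(add(Z, mul(Z, SSSZ)))))))))))
  [16] S(S(S(S(S(S(S(S(S(mul(Z, SSSZ))))))))))
  [17] S^9(Z)

Answer: YES — reaches normal form S^9(Z) in 17 ≤ 20 steps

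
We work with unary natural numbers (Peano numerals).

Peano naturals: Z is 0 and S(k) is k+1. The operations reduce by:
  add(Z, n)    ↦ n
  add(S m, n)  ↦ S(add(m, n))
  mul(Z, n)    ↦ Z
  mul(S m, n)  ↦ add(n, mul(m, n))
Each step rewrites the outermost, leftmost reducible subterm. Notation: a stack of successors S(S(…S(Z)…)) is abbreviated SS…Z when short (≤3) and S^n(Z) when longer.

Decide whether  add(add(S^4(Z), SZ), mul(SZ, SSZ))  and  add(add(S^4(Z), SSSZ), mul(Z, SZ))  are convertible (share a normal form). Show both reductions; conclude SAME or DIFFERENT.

Term A:
  start: add(add(S^4(Z), SZ), mul(SZ, SSZ))
  [1] add(S(add(SSSZ, SZ)), mul(SZ, SSZ))
  [2] S(add(add(SSSZ, SZ), mul(SZ, SSZ)))
  [3] S(add(S(add(SSZ, SZ)), mul(SZ, SSZ)))
  [4] S(S(add(add(SSZ, SZ), mul(SZ, SSZ))))
  [5] S(S(add(S(add(SZ, SZ)), mul(SZ, SSZ))))
  [6] S(S(S(add(add(SZ, SZ), mul(SZ, SSZ)))))
  [7] S(S(S(add(S(add(Z, SZ)), mul(SZ, SSZ)))))
  [8] S(S(S(S(add(add(Z, SZ), mul(SZ, SSZ))))))
  [9] S(S(S(S(add(SZ, mul(SZ, SSZ))))))
  [10] S(S(S(S(S(add(Z, mul(SZ, SSZ)))))))
  [11] S(S(S(S(S(mul(SZ, SSZ))))))
  [12] S(S(S(S(S(add(SSZ, mul(Z, SSZ)))))))
  [13] S(S(S(S(S(S(add(SZ, mul(Z, SSZ))))))))
  [14] S(S(S(S(S(S(S(add(Z, mul(Z, SSZ)))))))))
  [15] S(S(S(S(S(S(S(mul(Z, SSZ))))))))
  [16] S^7(Z)

Term B:
  start: add(add(S^4(Z), SSSZ), mul(Z, SZ))
  [1] add(S(add(SSSZ, SSSZ)), mul(Z, SZ))
  [2] S(add(add(SSSZ, SSSZ), mul(Z, SZ)))
  [3] S(add(S(add(SSZ, SSSZ)), mul(Z, SZ)))
  [4] S(S(add(add(SSZ, SSSZ), mul(Z, SZ))))
  [5] S(S(add(S(add(SZ, SSSZ)), mul(Z, SZ))))
  [6] S(S(S(add(add(SZ, SSSZ), mul(Z, SZ)))))
  [7] S(S(S(add(S(add(Z, SSSZ)), mul(Z, SZ)))))
  [8] S(S(S(S(add(add(Z, SSSZ), mul(Z, SZ))))))
  [9] S(S(S(S(add(SSSZ, mul(Z, SZ))))))
  [10] S(S(S(S(S(add(SSZ, mul(Z, SZ)))))))
  [11] S(S(S(S(S(S(add(SZ, mul(Z, SZ))))))))
  [12] S(S(S(S(S(S(S(add(Z, mul(Z, SZ)))))))))
  [13] S(S(S(S(S(S(S(mul(Z, SZ))))))))
  [14] S^7(Z)

Answer: SAME — A ⇓ S^7(Z), B ⇓ S^7(Z)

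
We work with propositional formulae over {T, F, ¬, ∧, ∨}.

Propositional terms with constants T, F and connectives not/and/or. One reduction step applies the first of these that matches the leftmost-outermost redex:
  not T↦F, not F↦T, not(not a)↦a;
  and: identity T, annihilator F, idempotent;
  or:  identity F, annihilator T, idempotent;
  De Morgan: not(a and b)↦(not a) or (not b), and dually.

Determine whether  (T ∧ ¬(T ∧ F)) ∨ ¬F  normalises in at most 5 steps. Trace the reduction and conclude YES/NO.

Answer: NO — after 5 steps the term is ¬F, not yet normal

Derivation:
  start: (T ∧ ¬(T ∧ F)) ∨ ¬F
  →1  ¬(T ∧ F) ∨ ¬F
  →2  (¬T ∨ ¬F) ∨ ¬F
  →3  (F ∨ ¬F) ∨ ¬F
  →4  ¬F ∨ ¬F
  →5  ¬F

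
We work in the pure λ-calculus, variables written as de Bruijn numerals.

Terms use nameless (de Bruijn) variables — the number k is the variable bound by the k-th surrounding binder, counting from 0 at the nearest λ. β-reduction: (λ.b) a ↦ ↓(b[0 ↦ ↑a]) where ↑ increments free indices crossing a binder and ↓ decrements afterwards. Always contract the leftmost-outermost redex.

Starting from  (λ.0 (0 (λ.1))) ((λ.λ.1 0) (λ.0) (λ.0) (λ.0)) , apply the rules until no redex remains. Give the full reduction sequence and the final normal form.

Answer: normal form = λ.λ.0  (in 15 steps)

Derivation:
  start: (λ.0 (0 (λ.1))) ((λ.λ.1 0) (λ.0) (λ.0) (λ.0))
  step 1: (λ.λ.1 0) (λ.0) (λ.0) (λ.0) ((λ.λ.1 0) (λ.0) (λ.0) (λ.0) (λ.(λ.λ.1 0) (λ.0) (λ.0) (λ.0)))
  step 2: (λ.(λ.0) 0) (λ.0) (λ.0) ((λ.λ.1 0) (λ.0) (λ.0) (λ.0) (λ.(λ.λ.1 0) (λ.0) (λ.0) (λ.0)))
  step 3: (λ.0) (λ.0) (λ.0) ((λ.λ.1 0) (λ.0) (λ.0) (λ.0) (λ.(λ.λ.1 0) (λ.0) (λ.0) (λ.0)))
  step 4: (λ.0) (λ.0) ((λ.λ.1 0) (λ.0) (λ.0) (λ.0) (λ.(λ.λ.1 0) (λ.0) (λ.0) (λ.0)))
  step 5: (λ.0) ((λ.λ.1 0) (λ.0) (λ.0) (λ.0) (λ.(λ.λ.1 0) (λ.0) (λ.0) (λ.0)))
  step 6: (λ.λ.1 0) (λ.0) (λ.0) (λ.0) (λ.(λ.λ.1 0) (λ.0) (λ.0) (λ.0))
  step 7: (λ.(λ.0) 0) (λ.0) (λ.0) (λ.(λ.λ.1 0) (λ.0) (λ.0) (λ.0))
  step 8: (λ.0) (λ.0) (λ.0) (λ.(λ.λ.1 0) (λ.0) (λ.0) (λ.0))
  step 9: (λ.0) (λ.0) (λ.(λ.λ.1 0) (λ.0) (λ.0) (λ.0))
  step 10: (λ.0) (λ.(λ.λ.1 0) (λ.0) (λ.0) (λ.0))
  step 11: λ.(λ.λ.1 0) (λ.0) (λ.0) (λ.0)
  step 12: λ.(λ.(λ.0) 0) (λ.0) (λ.0)
  step 13: λ.(λ.0) (λ.0) (λ.0)
  step 14: λ.(λ.0) (λ.0)
  step 15: λ.λ.0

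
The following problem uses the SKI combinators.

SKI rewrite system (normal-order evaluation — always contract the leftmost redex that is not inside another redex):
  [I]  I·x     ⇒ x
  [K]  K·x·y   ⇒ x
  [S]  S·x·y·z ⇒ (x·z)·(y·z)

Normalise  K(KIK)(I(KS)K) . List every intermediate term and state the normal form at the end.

Answer: normal form = I  (in 2 steps)

Reduction:
  start: K(KIK)(I(KS)K)
  [1] KIK
  [2] I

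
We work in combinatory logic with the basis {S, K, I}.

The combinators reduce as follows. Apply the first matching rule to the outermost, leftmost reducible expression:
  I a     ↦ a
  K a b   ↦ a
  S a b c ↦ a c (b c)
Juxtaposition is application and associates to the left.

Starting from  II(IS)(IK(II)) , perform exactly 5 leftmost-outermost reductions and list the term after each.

Answer: after 5 steps: S(KI)

Working:
  start: II(IS)(IK(II))
  →1  I(IS)(IK(II))
  →2  IS(IK(II))
  →3  S(IK(II))
  →4  S(K(II))
  →5  S(KI)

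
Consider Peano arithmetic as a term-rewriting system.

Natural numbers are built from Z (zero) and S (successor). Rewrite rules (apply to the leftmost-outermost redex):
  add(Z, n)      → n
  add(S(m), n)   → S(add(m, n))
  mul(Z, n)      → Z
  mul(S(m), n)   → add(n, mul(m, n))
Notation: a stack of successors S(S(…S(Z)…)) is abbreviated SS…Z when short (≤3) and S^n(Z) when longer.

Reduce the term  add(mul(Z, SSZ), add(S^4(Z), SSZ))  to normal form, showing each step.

  start: add(mul(Z, SSZ), add(S^4(Z), SSZ))
  [1] add(Z, add(S^4(Z), SSZ))
  [2] add(S^4(Z), SSZ)
  [3] S(add(SSSZ, SSZ))
  [4] S(S(add(SSZ, SSZ)))
  [5] S(S(S(add(SZ, SSZ))))
  [6] S(S(S(S(add(Z, SSZ)))))
  [7] S^6(Z)

Answer: normal form = S^6(Z)  (in 7 steps)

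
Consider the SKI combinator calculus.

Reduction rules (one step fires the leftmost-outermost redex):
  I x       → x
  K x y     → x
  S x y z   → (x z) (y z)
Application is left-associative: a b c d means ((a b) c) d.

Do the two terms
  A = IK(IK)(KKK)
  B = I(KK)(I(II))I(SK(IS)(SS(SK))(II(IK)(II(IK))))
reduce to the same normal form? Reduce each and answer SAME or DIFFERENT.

Term A:
  start: IK(IK)(KKK)
  [1] K(IK)(KKK)
  [2] IK
  [3] K

Term B:
  start: I(KK)(I(II))I(SK(IS)(SS(SK))(II(IK)(II(IK))))
  [1] KK(I(II))I(SK(IS)(SS(SK))(II(IK)(II(IK))))
  [2] KI(SK(IS)(SS(SK))(II(IK)(II(IK))))
  [3] I

Answer: DIFFERENT — A ⇓ K, B ⇓ I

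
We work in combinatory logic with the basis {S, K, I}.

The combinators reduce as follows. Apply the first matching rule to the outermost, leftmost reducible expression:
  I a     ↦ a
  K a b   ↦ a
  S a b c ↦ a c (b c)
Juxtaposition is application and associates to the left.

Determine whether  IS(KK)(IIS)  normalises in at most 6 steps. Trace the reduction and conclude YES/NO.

  start: IS(KK)(IIS)
  [1] S(KK)(IIS)
  [2] S(KK)(IS)
  [3] S(KK)S

Answer: YES — reaches normal form S(KK)S in 3 ≤ 6 steps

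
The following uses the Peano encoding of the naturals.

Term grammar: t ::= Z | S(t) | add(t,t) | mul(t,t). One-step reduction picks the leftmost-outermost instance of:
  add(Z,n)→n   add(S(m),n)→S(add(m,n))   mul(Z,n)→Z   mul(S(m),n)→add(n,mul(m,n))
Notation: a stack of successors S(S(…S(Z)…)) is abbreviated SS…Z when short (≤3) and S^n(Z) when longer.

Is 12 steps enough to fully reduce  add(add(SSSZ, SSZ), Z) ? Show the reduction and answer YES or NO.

Answer: YES — reaches normal form S^5(Z) in 10 ≤ 12 steps

Working:
  start: add(add(SSSZ, SSZ), Z)
  →1  add(S(add(SSZ, SSZ)), Z)
  →2  S(add(add(SSZ, SSZ), Z))
  →3  S(add(S(add(SZ, SSZ)), Z))
  →4  S(S(add(add(SZ, SSZ), Z)))
  →5  S(S(add(S(add(Z, SSZ)), Z)))
  →6  S(S(S(add(add(Z, SSZ), Z))))
  →7  S(S(S(add(SSZ, Z))))
  →8  S(S(S(S(add(SZ, Z)))))
  →9  S(S(S(S(S(add(Z, Z))))))
  →10  S^5(Z)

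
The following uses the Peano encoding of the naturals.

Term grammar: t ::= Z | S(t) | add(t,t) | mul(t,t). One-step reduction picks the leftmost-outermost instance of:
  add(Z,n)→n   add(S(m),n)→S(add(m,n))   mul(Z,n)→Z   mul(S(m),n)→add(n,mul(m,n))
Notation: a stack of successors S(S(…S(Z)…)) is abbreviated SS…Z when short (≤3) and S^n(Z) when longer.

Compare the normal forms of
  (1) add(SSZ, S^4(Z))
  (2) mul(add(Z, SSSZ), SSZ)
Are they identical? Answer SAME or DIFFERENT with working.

Answer: SAME — A ⇓ S^6(Z), B ⇓ S^6(Z)

Reduction:
Term A:
  start: add(SSZ, S^4(Z))
  step 1: S(add(SZ, S^4(Z)))
  step 2: S(S(add(Z, S^4(Z))))
  step 3: S^6(Z)

Term B:
  start: mul(add(Z, SSSZ), SSZ)
  step 1: mul(SSSZ, SSZ)
  step 2: add(SSZ, mul(SSZ, SSZ))
  step 3: S(add(SZ, mul(SSZ, SSZ)))
  step 4: S(S(add(Z, mul(SSZ, SSZ))))
  step 5: S(S(mul(SSZ, SSZ)))
  step 6: S(S(add(SSZ, mul(SZ, SSZ))))
  step 7: S(S(S(add(SZ, mul(SZ, SSZ)))))
  step 8: S(S(S(S(add(Z, mul(SZ, SSZ))))))
  step 9: S(S(S(S(mul(SZ, SSZ)))))
  step 10: S(S(S(S(add(SSZ, mul(Z, SSZ))))))
  step 11: S(S(S(S(S(add(SZ, mul(Z, SSZ)))))))
  step 12: S(S(S(S(S(S(add(Z, mul(Z, SSZ))))))))
  step 13: S(S(S(S(S(S(mul(Z, SSZ)))))))
  step 14: S^6(Z)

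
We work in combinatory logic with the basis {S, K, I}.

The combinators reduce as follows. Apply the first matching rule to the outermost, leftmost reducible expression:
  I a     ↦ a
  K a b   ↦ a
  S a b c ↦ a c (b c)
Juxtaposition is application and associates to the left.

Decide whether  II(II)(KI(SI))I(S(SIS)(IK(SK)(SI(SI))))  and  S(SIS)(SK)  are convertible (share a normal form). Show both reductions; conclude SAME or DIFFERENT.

Term A:
  start: II(II)(KI(SI))I(S(SIS)(IK(SK)(SI(SI))))
  →1  I(II)(KI(SI))I(S(SIS)(IK(SK)(SI(SI))))
  →2  II(KI(SI))I(S(SIS)(IK(SK)(SI(SI))))
  →3  I(KI(SI))I(S(SIS)(IK(SK)(SI(SI))))
  →4  KI(SI)I(S(SIS)(IK(SK)(SI(SI))))
  →5  II(S(SIS)(IK(SK)(SI(SI))))
  →6  I(S(SIS)(IK(SK)(SI(SI))))
  →7  S(SIS)(IK(SK)(SI(SI)))
  →8  S(SIS)(K(SK)(SI(SI)))
  →9  S(SIS)(SK)

Term B:
  start: S(SIS)(SK)

Answer: SAME — A ⇓ S(SIS)(SK), B ⇓ S(SIS)(SK)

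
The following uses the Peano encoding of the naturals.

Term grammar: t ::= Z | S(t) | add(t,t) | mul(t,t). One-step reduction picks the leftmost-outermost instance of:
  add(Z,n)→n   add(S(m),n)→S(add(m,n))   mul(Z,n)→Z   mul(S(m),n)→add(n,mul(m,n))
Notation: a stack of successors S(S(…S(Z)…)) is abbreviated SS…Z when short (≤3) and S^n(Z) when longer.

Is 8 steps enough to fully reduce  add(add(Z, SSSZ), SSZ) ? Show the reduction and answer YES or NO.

Answer: YES — reaches normal form S^5(Z) in 5 ≤ 8 steps

Derivation:
  start: add(add(Z, SSSZ), SSZ)
  step 1: add(SSSZ, SSZ)
  step 2: S(add(SSZ, SSZ))
  step 3: S(S(add(SZ, SSZ)))
  step 4: S(S(S(add(Z, SSZ))))
  step 5: S^5(Z)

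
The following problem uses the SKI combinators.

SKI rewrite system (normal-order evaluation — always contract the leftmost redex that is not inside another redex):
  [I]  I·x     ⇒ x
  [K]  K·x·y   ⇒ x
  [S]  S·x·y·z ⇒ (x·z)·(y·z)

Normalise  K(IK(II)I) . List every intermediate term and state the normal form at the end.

  start: K(IK(II)I)
  →1  K(K(II)I)
  →2  K(II)
  →3  KI

Answer: normal form = KI  (in 3 steps)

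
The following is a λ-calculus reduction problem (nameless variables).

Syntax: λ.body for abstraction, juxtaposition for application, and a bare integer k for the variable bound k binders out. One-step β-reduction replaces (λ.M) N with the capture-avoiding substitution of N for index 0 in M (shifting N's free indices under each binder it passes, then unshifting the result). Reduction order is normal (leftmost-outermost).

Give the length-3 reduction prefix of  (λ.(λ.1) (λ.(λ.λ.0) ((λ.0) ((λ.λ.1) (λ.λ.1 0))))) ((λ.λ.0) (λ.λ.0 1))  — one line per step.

  start: (λ.(λ.1) (λ.(λ.λ.0) ((λ.0) ((λ.λ.1) (λ.λ.1 0))))) ((λ.λ.0) (λ.λ.0 1))
  →1  (λ.(λ.λ.0) (λ.λ.0 1)) (λ.(λ.λ.0) ((λ.0) ((λ.λ.1) (λ.λ.1 0))))
  →2  (λ.λ.0) (λ.λ.0 1)
  →3  λ.0

Answer: after 3 steps: λ.0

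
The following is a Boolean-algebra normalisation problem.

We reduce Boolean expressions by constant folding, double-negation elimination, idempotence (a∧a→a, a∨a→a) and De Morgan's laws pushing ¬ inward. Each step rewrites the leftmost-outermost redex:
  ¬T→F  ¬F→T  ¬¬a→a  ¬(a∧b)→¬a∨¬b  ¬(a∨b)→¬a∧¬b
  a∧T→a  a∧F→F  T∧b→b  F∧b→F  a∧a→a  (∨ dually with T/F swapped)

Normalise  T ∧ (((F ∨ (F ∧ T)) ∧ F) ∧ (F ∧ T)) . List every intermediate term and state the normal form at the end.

  start: T ∧ (((F ∨ (F ∧ T)) ∧ F) ∧ (F ∧ T))
  →1  ((F ∨ (F ∧ T)) ∧ F) ∧ (F ∧ T)
  →2  F ∧ (F ∧ T)
  →3  F

Answer: normal form = F  (in 3 steps)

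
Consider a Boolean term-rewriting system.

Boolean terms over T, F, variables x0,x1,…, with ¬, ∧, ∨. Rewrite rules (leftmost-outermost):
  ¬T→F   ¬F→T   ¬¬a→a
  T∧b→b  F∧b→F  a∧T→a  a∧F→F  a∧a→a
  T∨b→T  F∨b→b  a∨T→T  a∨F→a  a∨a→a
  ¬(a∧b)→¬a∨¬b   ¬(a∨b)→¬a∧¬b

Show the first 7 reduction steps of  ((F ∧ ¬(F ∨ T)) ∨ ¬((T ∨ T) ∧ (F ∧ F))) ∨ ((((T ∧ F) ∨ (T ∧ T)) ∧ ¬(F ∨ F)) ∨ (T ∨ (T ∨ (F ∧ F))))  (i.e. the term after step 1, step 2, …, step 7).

  start: ((F ∧ ¬(F ∨ T)) ∨ ¬((T ∨ T) ∧ (F ∧ F))) ∨ ((((T ∧ F) ∨ (T ∧ T)) ∧ ¬(F ∨ F)) ∨ (T ∨ (T ∨ (F ∧ F))))
  [1] (F ∨ ¬((T ∨ T) ∧ (F ∧ F))) ∨ ((((T ∧ F) ∨ (T ∧ T)) ∧ ¬(F ∨ F)) ∨ (T ∨ (T ∨ (F ∧ F))))
  [2] ¬((T ∨ T) ∧ (F ∧ F)) ∨ ((((T ∧ F) ∨ (T ∧ T)) ∧ ¬(F ∨ F)) ∨ (T ∨ (T ∨ (F ∧ F))))
  [3] (¬(T ∨ T) ∨ ¬(F ∧ F)) ∨ ((((T ∧ F) ∨ (T ∧ T)) ∧ ¬(F ∨ F)) ∨ (T ∨ (T ∨ (F ∧ F))))
  [4] ((¬T ∧ ¬T) ∨ ¬(F ∧ F)) ∨ ((((T ∧ F) ∨ (T ∧ T)) ∧ ¬(F ∨ F)) ∨ (T ∨ (T ∨ (F ∧ F))))
  [5] (¬T ∨ ¬(F ∧ F)) ∨ ((((T ∧ F) ∨ (T ∧ T)) ∧ ¬(F ∨ F)) ∨ (T ∨ (T ∨ (F ∧ F))))
  [6] (F ∨ ¬(F ∧ F)) ∨ ((((T ∧ F) ∨ (T ∧ T)) ∧ ¬(F ∨ F)) ∨ (T ∨ (T ∨ (F ∧ F))))
  [7] ¬(F ∧ F) ∨ ((((T ∧ F) ∨ (T ∧ T)) ∧ ¬(F ∨ F)) ∨ (T ∨ (T ∨ (F ∧ F))))

Answer: after 7 steps: ¬(F ∧ F) ∨ ((((T ∧ F) ∨ (T ∧ T)) ∧ ¬(F ∨ F)) ∨ (T ∨ (T ∨ (F ∧ F))))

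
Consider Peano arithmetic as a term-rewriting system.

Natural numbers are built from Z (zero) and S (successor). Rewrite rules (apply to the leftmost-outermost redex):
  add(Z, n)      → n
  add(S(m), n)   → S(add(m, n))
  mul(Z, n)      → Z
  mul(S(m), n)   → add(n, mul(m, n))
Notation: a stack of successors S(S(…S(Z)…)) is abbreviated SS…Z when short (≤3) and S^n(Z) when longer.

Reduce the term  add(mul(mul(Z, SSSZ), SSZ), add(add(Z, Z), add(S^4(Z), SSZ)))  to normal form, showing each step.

  start: add(mul(mul(Z, SSSZ), SSZ), add(add(Z, Z), add(S^4(Z), SSZ)))
  →1  add(mul(Z, SSZ), add(add(Z, Z), add(S^4(Z), SSZ)))
  →2  add(Z, add(add(Z, Z), add(S^4(Z), SSZ)))
  →3  add(add(Z, Z), add(S^4(Z), SSZ))
  →4  add(Z, add(S^4(Z), SSZ))
  →5  add(S^4(Z), SSZ)
  →6  S(add(SSSZ, SSZ))
  →7  S(S(add(SSZ, SSZ)))
  →8  S(S(S(add(SZ, SSZ))))
  →9  S(S(S(S(add(Z, SSZ)))))
  →10  S^6(Z)

Answer: normal form = S^6(Z)  (in 10 steps)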